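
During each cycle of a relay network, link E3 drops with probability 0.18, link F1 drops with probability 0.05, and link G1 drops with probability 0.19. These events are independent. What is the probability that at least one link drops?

P(none) = (1 − 0.18) × (1 − 0.05) × (1 − 0.19) = 0.82 × 0.95 × 0.81 = 0.63099
P(at least one) = 1 − 0.63099 = 0.36901

0.36901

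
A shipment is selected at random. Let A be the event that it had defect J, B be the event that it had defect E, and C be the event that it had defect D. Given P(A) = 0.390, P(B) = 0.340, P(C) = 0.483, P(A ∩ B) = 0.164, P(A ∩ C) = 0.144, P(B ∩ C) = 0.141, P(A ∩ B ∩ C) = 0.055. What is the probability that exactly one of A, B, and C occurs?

0.480

By inclusion–exclusion (exactly-one form):
P(exactly one) = 0.390 + 0.340 + 0.483 − 2·0.164 − 2·0.144 − 2·0.141 + 3·0.055 = 0.480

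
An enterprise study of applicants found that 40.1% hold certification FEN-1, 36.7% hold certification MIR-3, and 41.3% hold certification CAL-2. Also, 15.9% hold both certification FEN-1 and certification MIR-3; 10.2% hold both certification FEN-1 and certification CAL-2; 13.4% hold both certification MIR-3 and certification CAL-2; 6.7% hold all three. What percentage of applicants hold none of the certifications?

By inclusion-exclusion,
P(≥1) = 40.1 + 36.7 + 41.3 − 15.9 − 10.2 − 13.4 + 6.7 = 85.3%
P(none) = 100% − 85.3% = 14.7%

14.7%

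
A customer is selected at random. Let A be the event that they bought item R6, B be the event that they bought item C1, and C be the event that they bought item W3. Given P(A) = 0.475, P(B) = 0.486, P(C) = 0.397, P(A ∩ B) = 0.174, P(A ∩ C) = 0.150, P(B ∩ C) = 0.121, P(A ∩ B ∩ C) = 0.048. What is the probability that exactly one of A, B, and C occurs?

Using the inclusion–exclusion count for exactly one event:
P(exactly one) = 0.475 + 0.486 + 0.397 − 2·0.174 − 2·0.150 − 2·0.121 + 3·0.048 = 0.612

0.612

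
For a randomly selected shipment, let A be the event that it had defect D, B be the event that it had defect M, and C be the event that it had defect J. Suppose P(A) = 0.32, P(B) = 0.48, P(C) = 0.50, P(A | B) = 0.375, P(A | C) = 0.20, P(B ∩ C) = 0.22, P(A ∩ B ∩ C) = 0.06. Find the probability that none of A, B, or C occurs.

P(A ∩ B) = P(B)·P(A|B) = 0.48 × 0.375 = 0.18
P(A ∩ C) = P(C)·P(A|C) = 0.50 × 0.20 = 0.10
By inclusion-exclusion,
P(A ∪ B ∪ C) = 0.32 + 0.48 + 0.50 − 0.18 − 0.10 − 0.22 + 0.06 = 0.86
P(none) = 1 − 0.86 = 0.14

0.14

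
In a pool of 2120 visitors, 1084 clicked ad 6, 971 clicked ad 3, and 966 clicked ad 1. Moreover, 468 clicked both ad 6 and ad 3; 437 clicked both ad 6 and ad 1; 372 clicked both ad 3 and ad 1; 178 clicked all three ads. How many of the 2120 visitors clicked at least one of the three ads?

1922

|union| = 1084 + 971 + 966 − 468 − 437 − 372 + 178 = 1922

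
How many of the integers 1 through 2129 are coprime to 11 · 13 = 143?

floor(2129/11) + floor(2129/13) − floor(2129/143) = 193 + 163 − 14 = 342
2129 − 342 = 1787

1787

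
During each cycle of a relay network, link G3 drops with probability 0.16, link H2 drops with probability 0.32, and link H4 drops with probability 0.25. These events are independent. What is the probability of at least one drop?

0.5716

Independence gives P(none) = ∏(1 − pᵢ).
P(none) = (1 − 0.16) × (1 − 0.32) × (1 − 0.25) = 0.84 × 0.68 × 0.75 = 0.4284
P(at least one) = 1 − 0.4284 = 0.5716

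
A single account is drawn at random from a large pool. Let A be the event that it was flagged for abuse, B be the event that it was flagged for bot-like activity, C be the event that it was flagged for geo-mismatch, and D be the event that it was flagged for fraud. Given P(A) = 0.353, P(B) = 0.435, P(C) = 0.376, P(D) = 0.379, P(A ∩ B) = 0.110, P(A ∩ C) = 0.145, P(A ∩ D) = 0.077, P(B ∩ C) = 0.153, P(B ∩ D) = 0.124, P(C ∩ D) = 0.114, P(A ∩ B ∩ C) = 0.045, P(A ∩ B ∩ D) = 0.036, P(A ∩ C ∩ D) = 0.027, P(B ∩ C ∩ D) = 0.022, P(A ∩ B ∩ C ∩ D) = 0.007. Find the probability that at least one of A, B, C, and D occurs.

P(A ∪ B ∪ C ∪ D) = 0.353 + 0.435 + 0.376 + 0.379 − 0.110 − 0.145 − 0.077 − 0.153 − 0.124 − 0.114 + 0.045 + 0.036 + 0.027 + 0.022 − 0.007 = 0.943

0.943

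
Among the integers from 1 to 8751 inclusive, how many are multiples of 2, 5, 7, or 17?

floor(8751/2) + floor(8751/5) + floor(8751/7) + floor(8751/17) − floor(8751/10) − floor(8751/14) − floor(8751/34) − floor(8751/35) − floor(8751/85) − floor(8751/119) + floor(8751/70) + floor(8751/170) + floor(8751/238) + floor(8751/595) − floor(8751/1190) = 4375 + 1750 + 1250 + 514 − 875 − 625 − 257 − 250 − 102 − 73 + 125 + 51 + 36 + 14 − 7 = 5926

5926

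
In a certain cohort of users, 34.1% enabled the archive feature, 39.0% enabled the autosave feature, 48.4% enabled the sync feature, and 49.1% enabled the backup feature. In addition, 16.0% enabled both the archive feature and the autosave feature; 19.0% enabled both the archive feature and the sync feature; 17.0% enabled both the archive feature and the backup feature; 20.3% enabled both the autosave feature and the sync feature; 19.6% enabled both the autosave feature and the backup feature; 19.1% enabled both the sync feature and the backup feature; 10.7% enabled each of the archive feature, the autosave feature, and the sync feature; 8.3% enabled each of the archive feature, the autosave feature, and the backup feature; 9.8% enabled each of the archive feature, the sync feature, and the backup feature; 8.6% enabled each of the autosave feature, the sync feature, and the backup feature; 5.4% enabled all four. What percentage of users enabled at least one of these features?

Inclusion–exclusion gives
P(union) = 34.1 + 39.0 + 48.4 + 49.1 − 16.0 − 19.0 − 17.0 − 20.3 − 19.6 − 19.1 + 10.7 + 8.3 + 9.8 + 8.6 − 5.4 = 91.6%

91.6%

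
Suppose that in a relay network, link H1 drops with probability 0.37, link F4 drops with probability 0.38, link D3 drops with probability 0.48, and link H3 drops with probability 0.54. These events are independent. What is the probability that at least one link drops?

Independence gives P(none) = ∏(1 − pᵢ).
P(none) = (1 − 0.37) × (1 − 0.38) × (1 − 0.48) × (1 − 0.54) = 0.63 × 0.62 × 0.52 × 0.46 = 0.09343152
P(at least one) = 1 − 0.09343152 = 0.90656848

0.90656848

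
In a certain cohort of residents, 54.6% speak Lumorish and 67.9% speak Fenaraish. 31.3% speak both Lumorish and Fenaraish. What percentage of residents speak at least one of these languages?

91.2%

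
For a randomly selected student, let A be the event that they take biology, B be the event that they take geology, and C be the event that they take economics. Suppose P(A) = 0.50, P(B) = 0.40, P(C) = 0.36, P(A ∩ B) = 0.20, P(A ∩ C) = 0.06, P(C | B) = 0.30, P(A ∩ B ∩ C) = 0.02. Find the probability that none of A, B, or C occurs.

0.10

P(B ∩ C) = P(B)·P(C|B) = 0.40 × 0.30 = 0.12
Using inclusion–exclusion:
P(A ∪ B ∪ C) = 0.50 + 0.40 + 0.36 − 0.20 − 0.06 − 0.12 + 0.02 = 0.90
P(none) = 1 − 0.90 = 0.10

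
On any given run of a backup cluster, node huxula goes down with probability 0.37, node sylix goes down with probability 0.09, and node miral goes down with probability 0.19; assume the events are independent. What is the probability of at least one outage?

0.535627

Independence gives P(none) = ∏(1 − pᵢ).
P(none) = (1 − 0.37) × (1 − 0.09) × (1 − 0.19) = 0.63 × 0.91 × 0.81 = 0.464373
P(at least one) = 1 − 0.464373 = 0.535627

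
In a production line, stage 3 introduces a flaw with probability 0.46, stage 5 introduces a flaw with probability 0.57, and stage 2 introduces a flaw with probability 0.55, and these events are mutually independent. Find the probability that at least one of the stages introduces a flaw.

Independence gives P(none) = ∏(1 − pᵢ).
P(none) = (1 − 0.46) × (1 − 0.57) × (1 − 0.55) = 0.54 × 0.43 × 0.45 = 0.10449
P(at least one) = 1 − 0.10449 = 0.89551

0.89551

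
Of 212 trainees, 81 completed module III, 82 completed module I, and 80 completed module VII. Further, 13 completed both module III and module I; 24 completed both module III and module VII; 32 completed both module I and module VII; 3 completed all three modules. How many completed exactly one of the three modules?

By inclusion–exclusion (exactly-one form):
N(exactly one) = 81 + 82 + 80 − 2·13 − 2·24 − 2·32 + 3·3 = 114

114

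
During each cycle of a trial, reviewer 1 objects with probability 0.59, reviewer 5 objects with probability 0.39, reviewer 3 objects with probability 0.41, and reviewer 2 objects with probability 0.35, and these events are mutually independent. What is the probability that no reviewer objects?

0.09591335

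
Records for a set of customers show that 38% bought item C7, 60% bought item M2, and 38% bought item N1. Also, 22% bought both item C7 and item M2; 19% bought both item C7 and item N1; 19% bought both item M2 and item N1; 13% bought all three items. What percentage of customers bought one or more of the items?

89%

P(at least one) = 38 + 60 + 38 − 22 − 19 − 19 + 13 = 89%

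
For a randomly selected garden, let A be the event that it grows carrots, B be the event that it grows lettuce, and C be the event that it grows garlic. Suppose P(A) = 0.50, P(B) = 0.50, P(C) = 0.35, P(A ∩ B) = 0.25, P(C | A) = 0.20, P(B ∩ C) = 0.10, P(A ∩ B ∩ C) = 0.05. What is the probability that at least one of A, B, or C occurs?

0.95

P(A ∩ C) = P(A)·P(C|A) = 0.50 × 0.20 = 0.10
Inclusion–exclusion gives
P(A ∪ B ∪ C) = 0.50 + 0.50 + 0.35 − 0.25 − 0.10 − 0.10 + 0.05 = 0.95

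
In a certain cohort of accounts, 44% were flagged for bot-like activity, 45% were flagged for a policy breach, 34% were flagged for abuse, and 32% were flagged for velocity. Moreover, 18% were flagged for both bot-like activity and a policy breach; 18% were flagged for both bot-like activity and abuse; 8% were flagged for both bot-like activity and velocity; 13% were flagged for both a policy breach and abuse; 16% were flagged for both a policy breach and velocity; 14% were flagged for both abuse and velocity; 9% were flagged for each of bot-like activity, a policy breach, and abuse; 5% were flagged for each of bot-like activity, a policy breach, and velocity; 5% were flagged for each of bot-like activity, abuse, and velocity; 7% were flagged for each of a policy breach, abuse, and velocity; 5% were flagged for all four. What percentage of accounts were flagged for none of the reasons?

P(at least one) = 44 + 45 + 34 + 32 − 18 − 18 − 8 − 13 − 16 − 14 + 9 + 5 + 5 + 7 − 5 = 89%
P(none) = 100% − 89% = 11%

11%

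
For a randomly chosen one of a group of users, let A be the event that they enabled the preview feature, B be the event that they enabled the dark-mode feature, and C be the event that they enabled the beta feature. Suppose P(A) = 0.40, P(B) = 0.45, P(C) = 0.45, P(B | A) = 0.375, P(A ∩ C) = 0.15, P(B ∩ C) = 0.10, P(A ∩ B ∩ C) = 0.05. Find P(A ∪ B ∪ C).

0.95

P(A ∩ B) = P(A)·P(B|A) = 0.40 × 0.375 = 0.15
By inclusion–exclusion:
P(A ∪ B ∪ C) = 0.40 + 0.45 + 0.45 − 0.15 − 0.15 − 0.10 + 0.05 = 0.95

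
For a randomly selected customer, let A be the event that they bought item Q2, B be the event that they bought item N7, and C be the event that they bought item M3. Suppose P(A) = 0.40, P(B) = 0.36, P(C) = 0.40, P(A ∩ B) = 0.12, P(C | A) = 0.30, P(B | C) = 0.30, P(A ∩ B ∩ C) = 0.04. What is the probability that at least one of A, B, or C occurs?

0.84

P(A ∩ C) = P(A)·P(C|A) = 0.40 × 0.30 = 0.12
P(B ∩ C) = P(C)·P(B|C) = 0.40 × 0.30 = 0.12
Apply inclusion-exclusion:
P(A ∪ B ∪ C) = 0.40 + 0.36 + 0.40 − 0.12 − 0.12 − 0.12 + 0.04 = 0.84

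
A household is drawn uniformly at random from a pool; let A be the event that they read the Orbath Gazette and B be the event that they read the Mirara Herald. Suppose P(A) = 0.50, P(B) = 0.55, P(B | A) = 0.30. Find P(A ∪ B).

P(A ∩ B) = P(A)·P(B|A) = 0.50 × 0.30 = 0.15
P(A ∪ B) = 0.50 + 0.55 − 0.15 = 0.90

0.90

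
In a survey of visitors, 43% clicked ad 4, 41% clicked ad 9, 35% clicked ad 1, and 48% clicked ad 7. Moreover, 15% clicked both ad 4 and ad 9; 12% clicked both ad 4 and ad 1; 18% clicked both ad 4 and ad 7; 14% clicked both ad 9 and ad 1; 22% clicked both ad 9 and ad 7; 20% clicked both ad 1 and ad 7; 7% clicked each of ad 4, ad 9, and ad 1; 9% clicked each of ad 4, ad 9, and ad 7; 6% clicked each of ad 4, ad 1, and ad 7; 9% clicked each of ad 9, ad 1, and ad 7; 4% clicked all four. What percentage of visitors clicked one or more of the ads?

93%

P(≥1) = 43 + 41 + 35 + 48 − 15 − 12 − 18 − 14 − 22 − 20 + 7 + 9 + 6 + 9 − 4 = 93%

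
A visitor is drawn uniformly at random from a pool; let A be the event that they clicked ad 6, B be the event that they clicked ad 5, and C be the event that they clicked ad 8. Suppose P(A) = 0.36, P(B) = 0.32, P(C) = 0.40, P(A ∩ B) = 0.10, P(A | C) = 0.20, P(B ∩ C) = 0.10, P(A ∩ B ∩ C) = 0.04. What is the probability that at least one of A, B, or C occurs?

0.84

P(A ∩ C) = P(C)·P(A|C) = 0.40 × 0.20 = 0.08
By inclusion–exclusion:
P(A ∪ B ∪ C) = 0.36 + 0.32 + 0.40 − 0.10 − 0.08 − 0.10 + 0.04 = 0.84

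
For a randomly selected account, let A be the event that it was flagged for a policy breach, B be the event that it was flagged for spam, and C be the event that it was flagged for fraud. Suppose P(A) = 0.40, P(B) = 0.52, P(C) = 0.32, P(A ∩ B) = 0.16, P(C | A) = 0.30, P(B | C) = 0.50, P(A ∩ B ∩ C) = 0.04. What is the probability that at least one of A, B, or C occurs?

P(A ∩ C) = P(A)·P(C|A) = 0.40 × 0.30 = 0.12
P(B ∩ C) = P(C)·P(B|C) = 0.32 × 0.50 = 0.16
By inclusion–exclusion:
P(A ∪ B ∪ C) = 0.40 + 0.52 + 0.32 − 0.16 − 0.12 − 0.16 + 0.04 = 0.84

0.84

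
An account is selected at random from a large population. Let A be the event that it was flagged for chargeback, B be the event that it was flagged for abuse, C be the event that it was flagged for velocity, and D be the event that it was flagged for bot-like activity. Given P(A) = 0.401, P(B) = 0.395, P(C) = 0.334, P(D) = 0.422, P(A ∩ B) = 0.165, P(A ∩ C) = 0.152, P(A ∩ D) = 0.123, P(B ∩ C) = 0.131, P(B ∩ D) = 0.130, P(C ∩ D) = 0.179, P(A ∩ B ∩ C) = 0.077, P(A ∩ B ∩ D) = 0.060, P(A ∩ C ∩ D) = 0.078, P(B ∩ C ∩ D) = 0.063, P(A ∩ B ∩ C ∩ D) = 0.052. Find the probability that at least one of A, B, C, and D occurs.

By inclusion–exclusion:
P(A ∪ B ∪ C ∪ D) = 0.401 + 0.395 + 0.334 + 0.422 − 0.165 − 0.152 − 0.123 − 0.131 − 0.130 − 0.179 + 0.077 + 0.060 + 0.078 + 0.063 − 0.052 = 0.898

0.898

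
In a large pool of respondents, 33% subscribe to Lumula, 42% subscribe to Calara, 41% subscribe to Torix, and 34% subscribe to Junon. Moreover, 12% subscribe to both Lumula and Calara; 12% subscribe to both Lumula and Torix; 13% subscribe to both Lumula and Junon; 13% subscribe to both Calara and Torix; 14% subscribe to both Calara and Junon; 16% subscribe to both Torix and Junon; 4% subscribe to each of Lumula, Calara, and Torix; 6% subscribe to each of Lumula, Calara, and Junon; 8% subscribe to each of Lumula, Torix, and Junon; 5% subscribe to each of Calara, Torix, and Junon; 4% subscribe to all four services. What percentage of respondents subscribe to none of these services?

Using inclusion–exclusion:
P(union) = 33 + 42 + 41 + 34 − 12 − 12 − 13 − 13 − 14 − 16 + 4 + 6 + 8 + 5 − 4 = 89%
P(none) = 100% − 89% = 11%

11%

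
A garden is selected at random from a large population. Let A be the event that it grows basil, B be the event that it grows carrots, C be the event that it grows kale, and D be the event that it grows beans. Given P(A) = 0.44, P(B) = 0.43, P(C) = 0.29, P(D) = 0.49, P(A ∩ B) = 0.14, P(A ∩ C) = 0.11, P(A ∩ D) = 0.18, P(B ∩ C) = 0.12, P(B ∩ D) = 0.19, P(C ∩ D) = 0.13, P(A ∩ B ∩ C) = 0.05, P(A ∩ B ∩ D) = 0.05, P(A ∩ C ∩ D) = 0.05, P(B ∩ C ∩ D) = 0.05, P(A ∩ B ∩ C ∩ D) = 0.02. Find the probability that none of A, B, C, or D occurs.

By inclusion-exclusion,
P(A ∪ B ∪ C ∪ D) = 0.44 + 0.43 + 0.29 + 0.49 − 0.14 − 0.11 − 0.18 − 0.12 − 0.19 − 0.13 + 0.05 + 0.05 + 0.05 + 0.05 − 0.02 = 0.96
P(none) = 1 − 0.96 = 0.04

0.04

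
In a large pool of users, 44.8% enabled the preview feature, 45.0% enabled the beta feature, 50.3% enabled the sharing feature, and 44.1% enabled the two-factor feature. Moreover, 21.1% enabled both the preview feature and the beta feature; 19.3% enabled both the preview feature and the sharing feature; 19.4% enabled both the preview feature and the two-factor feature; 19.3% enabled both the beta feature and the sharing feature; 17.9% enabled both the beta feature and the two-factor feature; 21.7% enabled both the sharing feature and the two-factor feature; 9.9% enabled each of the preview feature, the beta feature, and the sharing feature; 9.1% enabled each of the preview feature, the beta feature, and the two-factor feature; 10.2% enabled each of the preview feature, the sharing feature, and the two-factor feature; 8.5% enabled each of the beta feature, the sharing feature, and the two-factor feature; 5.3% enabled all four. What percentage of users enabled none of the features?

By inclusion-exclusion,
P(at least one) = 44.8 + 45.0 + 50.3 + 44.1 − 21.1 − 19.3 − 19.4 − 19.3 − 17.9 − 21.7 + 9.9 + 9.1 + 10.2 + 8.5 − 5.3 = 97.9%
P(none) = 100% − 97.9% = 2.1%

2.1%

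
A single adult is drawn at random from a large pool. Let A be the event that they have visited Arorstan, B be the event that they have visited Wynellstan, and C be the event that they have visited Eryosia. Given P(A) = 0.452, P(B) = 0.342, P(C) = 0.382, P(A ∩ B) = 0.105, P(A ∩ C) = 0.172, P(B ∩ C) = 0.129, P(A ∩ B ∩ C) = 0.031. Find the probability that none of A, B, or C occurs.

0.199

Using inclusion–exclusion:
P(A ∪ B ∪ C) = 0.452 + 0.342 + 0.382 − 0.105 − 0.172 − 0.129 + 0.031 = 0.801
P(none) = 1 − 0.801 = 0.199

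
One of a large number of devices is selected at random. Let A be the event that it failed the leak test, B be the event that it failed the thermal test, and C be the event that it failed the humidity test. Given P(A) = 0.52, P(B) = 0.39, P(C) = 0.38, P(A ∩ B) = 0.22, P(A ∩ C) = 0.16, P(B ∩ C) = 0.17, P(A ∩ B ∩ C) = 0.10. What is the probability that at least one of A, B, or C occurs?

By inclusion–exclusion:
P(A ∪ B ∪ C) = 0.52 + 0.39 + 0.38 − 0.22 − 0.16 − 0.17 + 0.10 = 0.84

0.84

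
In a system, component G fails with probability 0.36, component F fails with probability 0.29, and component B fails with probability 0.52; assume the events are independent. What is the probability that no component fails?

0.218112

P(none) = (1 − 0.36) × (1 − 0.29) × (1 − 0.52) = 0.64 × 0.71 × 0.48 = 0.218112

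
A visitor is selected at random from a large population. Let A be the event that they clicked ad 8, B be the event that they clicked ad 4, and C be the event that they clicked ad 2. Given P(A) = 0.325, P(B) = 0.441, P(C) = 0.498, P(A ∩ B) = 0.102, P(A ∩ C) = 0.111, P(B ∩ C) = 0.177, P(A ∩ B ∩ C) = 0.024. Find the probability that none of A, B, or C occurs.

0.102

P(A ∪ B ∪ C) = 0.325 + 0.441 + 0.498 − 0.102 − 0.111 − 0.177 + 0.024 = 0.898
P(none) = 1 − 0.898 = 0.102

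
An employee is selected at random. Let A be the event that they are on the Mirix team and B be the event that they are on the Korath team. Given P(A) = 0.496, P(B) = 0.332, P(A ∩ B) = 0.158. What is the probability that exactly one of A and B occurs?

P(exactly one) = 0.496 + 0.332 − 2·0.158 = 0.512

0.512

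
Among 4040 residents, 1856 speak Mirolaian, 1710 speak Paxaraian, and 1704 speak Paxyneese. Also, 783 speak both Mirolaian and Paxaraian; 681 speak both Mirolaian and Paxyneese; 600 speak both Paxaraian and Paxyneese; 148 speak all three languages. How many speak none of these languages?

Apply inclusion-exclusion:
|at least one| = 1856 + 1710 + 1704 − 783 − 681 − 600 + 148 = 3354
None: 4040 − 3354 = 686

686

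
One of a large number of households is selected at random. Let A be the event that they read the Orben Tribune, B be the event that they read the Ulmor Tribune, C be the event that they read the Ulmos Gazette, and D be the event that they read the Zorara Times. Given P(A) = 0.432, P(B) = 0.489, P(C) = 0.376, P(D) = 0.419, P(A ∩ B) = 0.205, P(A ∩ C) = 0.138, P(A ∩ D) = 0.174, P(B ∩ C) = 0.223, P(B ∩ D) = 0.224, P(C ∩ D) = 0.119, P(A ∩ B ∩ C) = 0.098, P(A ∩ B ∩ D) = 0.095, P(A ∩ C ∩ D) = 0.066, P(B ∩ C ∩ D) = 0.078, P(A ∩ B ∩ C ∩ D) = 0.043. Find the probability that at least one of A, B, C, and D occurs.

0.927

By inclusion–exclusion:
P(A ∪ B ∪ C ∪ D) = 0.432 + 0.489 + 0.376 + 0.419 − 0.205 − 0.138 − 0.174 − 0.223 − 0.224 − 0.119 + 0.098 + 0.095 + 0.066 + 0.078 − 0.043 = 0.927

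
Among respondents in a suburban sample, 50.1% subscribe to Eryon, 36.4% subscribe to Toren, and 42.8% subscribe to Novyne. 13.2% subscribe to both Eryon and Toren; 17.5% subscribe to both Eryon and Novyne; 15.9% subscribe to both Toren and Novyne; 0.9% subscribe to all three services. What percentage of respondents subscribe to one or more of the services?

By inclusion-exclusion,
P(≥1) = 50.1 + 36.4 + 42.8 − 13.2 − 17.5 − 15.9 + 0.9 = 83.6%

83.6%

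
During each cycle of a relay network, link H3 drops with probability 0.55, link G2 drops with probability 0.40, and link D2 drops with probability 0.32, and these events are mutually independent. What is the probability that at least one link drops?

0.8164

P(none) = (1 − 0.55) × (1 − 0.40) × (1 − 0.32) = 0.45 × 0.60 × 0.68 = 0.1836
P(at least one) = 1 − 0.1836 = 0.8164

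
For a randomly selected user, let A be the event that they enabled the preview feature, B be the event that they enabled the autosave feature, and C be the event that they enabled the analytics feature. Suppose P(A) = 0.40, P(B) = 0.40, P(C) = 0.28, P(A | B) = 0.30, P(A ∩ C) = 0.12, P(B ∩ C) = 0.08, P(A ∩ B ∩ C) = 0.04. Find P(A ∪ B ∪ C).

0.80

P(A ∩ B) = P(B)·P(A|B) = 0.40 × 0.30 = 0.12
Apply inclusion-exclusion:
P(A ∪ B ∪ C) = 0.40 + 0.40 + 0.28 − 0.12 − 0.12 − 0.08 + 0.04 = 0.80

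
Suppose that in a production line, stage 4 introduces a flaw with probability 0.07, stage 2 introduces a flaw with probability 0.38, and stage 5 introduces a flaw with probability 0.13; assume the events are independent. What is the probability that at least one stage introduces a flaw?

0.498358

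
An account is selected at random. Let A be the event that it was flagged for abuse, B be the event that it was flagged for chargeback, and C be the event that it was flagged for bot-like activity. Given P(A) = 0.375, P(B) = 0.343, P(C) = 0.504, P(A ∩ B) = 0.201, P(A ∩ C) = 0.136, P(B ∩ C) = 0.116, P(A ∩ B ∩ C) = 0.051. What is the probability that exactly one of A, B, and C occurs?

Using the inclusion–exclusion count for exactly one event:
P(exactly one) = 0.375 + 0.343 + 0.504 − 2·0.201 − 2·0.136 − 2·0.116 + 3·0.051 = 0.469

0.469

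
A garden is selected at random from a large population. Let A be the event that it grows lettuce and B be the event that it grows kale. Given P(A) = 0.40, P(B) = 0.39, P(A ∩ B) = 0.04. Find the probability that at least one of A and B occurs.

By inclusion–exclusion:
P(A ∪ B) = 0.40 + 0.39 − 0.04 = 0.75

0.75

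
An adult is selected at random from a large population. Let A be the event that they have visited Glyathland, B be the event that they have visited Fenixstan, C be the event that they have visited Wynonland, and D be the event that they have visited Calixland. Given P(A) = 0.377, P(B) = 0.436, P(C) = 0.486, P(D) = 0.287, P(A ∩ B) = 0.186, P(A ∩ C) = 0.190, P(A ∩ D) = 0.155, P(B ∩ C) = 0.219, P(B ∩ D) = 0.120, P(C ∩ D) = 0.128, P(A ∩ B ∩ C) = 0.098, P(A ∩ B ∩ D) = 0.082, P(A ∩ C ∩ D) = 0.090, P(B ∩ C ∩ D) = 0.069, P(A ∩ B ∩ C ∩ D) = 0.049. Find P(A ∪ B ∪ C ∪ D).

Apply inclusion-exclusion:
P(A ∪ B ∪ C ∪ D) = 0.377 + 0.436 + 0.486 + 0.287 − 0.186 − 0.190 − 0.155 − 0.219 − 0.120 − 0.128 + 0.098 + 0.082 + 0.090 + 0.069 − 0.049 = 0.878

0.878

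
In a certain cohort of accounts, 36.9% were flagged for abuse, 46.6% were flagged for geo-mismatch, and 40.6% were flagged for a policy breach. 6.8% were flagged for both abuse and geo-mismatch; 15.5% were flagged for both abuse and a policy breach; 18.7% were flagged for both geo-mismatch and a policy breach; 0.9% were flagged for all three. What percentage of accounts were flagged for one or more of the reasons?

84.0%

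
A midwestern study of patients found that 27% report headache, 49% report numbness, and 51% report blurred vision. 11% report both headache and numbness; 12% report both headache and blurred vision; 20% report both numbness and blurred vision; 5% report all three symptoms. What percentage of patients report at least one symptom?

89%

P(union) = 27 + 49 + 51 − 11 − 12 − 20 + 5 = 89%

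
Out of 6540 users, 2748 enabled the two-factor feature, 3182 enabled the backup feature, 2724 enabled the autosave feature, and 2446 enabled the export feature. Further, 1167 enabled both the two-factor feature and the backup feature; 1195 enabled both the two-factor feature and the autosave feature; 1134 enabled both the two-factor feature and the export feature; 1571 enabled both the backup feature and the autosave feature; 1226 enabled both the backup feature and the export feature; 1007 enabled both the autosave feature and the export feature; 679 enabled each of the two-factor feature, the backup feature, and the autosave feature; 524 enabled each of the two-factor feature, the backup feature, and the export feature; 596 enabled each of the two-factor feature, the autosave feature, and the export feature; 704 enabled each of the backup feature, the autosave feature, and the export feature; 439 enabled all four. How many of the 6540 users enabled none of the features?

676

Inclusion–exclusion gives
|union| = 2748 + 3182 + 2724 + 2446 − 1167 − 1195 − 1134 − 1571 − 1226 − 1007 + 679 + 524 + 596 + 704 − 439 = 5864
None: 6540 − 5864 = 676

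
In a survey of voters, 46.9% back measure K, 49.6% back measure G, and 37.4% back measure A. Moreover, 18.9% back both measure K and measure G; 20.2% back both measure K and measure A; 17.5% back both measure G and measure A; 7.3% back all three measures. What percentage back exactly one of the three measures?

42.6%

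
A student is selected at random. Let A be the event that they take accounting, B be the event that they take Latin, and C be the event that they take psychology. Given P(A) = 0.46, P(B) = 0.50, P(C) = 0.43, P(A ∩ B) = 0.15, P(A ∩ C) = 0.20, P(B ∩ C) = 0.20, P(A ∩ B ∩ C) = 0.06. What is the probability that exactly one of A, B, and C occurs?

Using the inclusion–exclusion count for exactly one event:
P(exactly one) = 0.46 + 0.50 + 0.43 − 2·0.15 − 2·0.20 − 2·0.20 + 3·0.06 = 0.47

0.47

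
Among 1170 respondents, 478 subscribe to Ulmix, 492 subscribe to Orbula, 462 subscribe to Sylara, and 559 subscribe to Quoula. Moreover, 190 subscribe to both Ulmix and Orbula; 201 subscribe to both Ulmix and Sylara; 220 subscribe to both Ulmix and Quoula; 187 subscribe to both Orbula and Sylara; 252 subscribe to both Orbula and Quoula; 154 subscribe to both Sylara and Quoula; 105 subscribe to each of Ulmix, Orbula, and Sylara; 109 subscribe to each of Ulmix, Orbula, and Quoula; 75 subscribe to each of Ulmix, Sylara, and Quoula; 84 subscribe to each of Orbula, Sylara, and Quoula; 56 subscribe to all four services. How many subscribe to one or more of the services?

1104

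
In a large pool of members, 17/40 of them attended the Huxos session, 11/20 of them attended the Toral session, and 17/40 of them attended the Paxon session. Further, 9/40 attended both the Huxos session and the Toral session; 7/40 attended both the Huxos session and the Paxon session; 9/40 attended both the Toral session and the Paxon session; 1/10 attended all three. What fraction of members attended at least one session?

7/8

Apply inclusion-exclusion:
P(at least one) = 17/40 + 11/20 + 17/40 − 9/40 − 7/40 − 9/40 + 1/10 = 7/8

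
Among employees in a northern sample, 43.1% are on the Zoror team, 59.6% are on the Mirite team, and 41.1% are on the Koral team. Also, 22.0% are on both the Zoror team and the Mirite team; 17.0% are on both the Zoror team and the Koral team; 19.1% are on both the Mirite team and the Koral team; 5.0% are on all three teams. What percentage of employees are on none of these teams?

9.3%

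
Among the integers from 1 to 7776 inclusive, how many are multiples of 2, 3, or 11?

⌊7776/2⌋ + ⌊7776/3⌋ + ⌊7776/11⌋ − ⌊7776/6⌋ − ⌊7776/22⌋ − ⌊7776/33⌋ + ⌊7776/66⌋ = 3888 + 2592 + 706 − 1296 − 353 − 235 + 117 = 5419

5419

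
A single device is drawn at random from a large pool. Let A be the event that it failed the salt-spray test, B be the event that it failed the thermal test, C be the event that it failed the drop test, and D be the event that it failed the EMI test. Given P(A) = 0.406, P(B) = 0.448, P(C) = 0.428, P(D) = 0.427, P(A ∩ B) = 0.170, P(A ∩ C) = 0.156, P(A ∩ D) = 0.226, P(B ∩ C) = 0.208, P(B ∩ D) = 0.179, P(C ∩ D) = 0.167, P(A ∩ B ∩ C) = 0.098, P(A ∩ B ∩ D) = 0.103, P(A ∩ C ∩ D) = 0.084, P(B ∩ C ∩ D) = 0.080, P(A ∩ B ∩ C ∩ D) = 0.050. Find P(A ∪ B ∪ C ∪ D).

By inclusion–exclusion:
P(A ∪ B ∪ C ∪ D) = 0.406 + 0.448 + 0.428 + 0.427 − 0.170 − 0.156 − 0.226 − 0.208 − 0.179 − 0.167 + 0.098 + 0.103 + 0.084 + 0.080 − 0.050 = 0.918

0.918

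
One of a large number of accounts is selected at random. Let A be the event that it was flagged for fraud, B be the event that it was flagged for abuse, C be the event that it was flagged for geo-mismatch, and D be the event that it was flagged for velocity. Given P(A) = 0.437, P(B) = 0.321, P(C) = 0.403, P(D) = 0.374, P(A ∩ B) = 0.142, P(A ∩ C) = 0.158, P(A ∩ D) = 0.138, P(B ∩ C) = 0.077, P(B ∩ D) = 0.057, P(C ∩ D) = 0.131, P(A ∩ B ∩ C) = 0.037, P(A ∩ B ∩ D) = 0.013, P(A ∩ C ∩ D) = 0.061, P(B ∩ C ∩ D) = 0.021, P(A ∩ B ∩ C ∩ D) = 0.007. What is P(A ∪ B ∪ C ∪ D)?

By inclusion-exclusion,
P(A ∪ B ∪ C ∪ D) = 0.437 + 0.321 + 0.403 + 0.374 − 0.142 − 0.158 − 0.138 − 0.077 − 0.057 − 0.131 + 0.037 + 0.013 + 0.061 + 0.021 − 0.007 = 0.957

0.957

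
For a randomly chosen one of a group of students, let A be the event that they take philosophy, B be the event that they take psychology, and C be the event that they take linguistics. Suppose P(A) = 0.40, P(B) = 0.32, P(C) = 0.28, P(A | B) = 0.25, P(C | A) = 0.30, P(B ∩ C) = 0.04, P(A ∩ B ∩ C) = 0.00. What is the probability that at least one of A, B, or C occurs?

0.76

P(A ∩ B) = P(B)·P(A|B) = 0.32 × 0.25 = 0.08
P(A ∩ C) = P(A)·P(C|A) = 0.40 × 0.30 = 0.12
By inclusion–exclusion:
P(A ∪ B ∪ C) = 0.40 + 0.32 + 0.28 − 0.08 − 0.12 − 0.04 + 0.00 = 0.76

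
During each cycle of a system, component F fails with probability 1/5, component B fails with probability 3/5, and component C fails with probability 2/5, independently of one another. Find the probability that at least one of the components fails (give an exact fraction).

P(none) = (1 − 1/5) × (1 − 3/5) × (1 − 2/5) = 4/5 × 2/5 × 3/5 = 24/125
P(at least one) = 1 − 24/125 = 101/125

101/125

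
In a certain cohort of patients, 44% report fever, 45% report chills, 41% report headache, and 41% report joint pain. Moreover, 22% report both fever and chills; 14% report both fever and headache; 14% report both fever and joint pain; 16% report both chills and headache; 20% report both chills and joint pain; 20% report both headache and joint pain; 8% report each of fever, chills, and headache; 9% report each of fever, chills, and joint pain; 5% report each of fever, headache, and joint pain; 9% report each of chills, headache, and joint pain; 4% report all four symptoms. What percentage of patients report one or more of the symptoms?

By inclusion–exclusion:
P(union) = 44 + 45 + 41 + 41 − 22 − 14 − 14 − 16 − 20 − 20 + 8 + 9 + 5 + 9 − 4 = 92%

92%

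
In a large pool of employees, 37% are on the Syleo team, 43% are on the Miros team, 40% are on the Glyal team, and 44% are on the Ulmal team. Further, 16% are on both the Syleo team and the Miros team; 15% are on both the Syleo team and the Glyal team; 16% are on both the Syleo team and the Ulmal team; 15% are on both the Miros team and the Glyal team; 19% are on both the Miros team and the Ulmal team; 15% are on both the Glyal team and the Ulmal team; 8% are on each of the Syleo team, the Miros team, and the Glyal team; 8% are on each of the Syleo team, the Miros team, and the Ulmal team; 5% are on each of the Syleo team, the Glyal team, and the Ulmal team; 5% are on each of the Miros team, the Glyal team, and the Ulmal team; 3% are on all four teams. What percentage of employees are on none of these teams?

9%

P(≥1) = 37 + 43 + 40 + 44 − 16 − 15 − 16 − 15 − 19 − 15 + 8 + 8 + 5 + 5 − 3 = 91%
P(none) = 100% − 91% = 9%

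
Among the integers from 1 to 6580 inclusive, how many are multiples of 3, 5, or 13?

floor(6580/3) + floor(6580/5) + floor(6580/13) − floor(6580/15) − floor(6580/39) − floor(6580/65) + floor(6580/195) = 2193 + 1316 + 506 − 438 − 168 − 101 + 33 = 3341

3341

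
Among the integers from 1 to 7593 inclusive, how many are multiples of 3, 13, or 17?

3196

2531 + 584 + 446 − 194 − 148 − 34 + 11 = 3196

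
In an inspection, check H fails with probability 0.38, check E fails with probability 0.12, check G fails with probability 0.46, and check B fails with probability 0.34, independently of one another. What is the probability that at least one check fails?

P(none) = (1 − 0.38) × (1 − 0.12) × (1 − 0.46) × (1 − 0.34) = 0.62 × 0.88 × 0.54 × 0.66 = 0.19445184
P(at least one) = 1 − 0.19445184 = 0.80554816

0.80554816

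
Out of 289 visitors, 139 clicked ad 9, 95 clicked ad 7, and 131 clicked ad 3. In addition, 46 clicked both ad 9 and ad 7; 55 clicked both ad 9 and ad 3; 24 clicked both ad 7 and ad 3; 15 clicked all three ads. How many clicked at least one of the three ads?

255

Inclusion–exclusion gives
N(≥1) = 139 + 95 + 131 − 46 − 55 − 24 + 15 = 255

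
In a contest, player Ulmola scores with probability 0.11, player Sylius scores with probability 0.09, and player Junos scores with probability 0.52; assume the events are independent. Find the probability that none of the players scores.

P(none) = (1 − 0.11) × (1 − 0.09) × (1 − 0.52) = 0.89 × 0.91 × 0.48 = 0.388752

0.388752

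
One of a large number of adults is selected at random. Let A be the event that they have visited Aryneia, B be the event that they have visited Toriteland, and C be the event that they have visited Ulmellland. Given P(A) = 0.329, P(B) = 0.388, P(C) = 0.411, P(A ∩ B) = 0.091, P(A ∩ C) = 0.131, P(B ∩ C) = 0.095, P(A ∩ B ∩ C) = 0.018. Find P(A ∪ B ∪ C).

Using inclusion–exclusion:
P(A ∪ B ∪ C) = 0.329 + 0.388 + 0.411 − 0.091 − 0.131 − 0.095 + 0.018 = 0.829

0.829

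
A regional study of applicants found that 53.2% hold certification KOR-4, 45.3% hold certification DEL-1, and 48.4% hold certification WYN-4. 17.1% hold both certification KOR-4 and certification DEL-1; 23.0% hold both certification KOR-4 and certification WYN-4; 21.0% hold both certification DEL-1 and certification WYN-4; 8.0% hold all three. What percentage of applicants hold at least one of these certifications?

93.8%

Apply inclusion-exclusion:
P(≥1) = 53.2 + 45.3 + 48.4 − 17.1 − 23.0 − 21.0 + 8.0 = 93.8%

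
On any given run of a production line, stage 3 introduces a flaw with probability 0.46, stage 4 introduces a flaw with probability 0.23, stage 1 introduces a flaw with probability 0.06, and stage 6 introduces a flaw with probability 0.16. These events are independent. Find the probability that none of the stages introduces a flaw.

0.32831568

Since the events are independent, P(none) is the product of the individual non-occurrence probabilities.
P(none) = (1 − 0.46) × (1 − 0.23) × (1 − 0.06) × (1 − 0.16) = 0.54 × 0.77 × 0.94 × 0.84 = 0.32831568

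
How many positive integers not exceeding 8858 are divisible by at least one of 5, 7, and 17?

Using inclusion–exclusion:
floor(8858/5) + floor(8858/7) + floor(8858/17) − floor(8858/35) − floor(8858/85) − floor(8858/119) + floor(8858/595) = 1771 + 1265 + 521 − 253 − 104 − 74 + 14 = 3140

3140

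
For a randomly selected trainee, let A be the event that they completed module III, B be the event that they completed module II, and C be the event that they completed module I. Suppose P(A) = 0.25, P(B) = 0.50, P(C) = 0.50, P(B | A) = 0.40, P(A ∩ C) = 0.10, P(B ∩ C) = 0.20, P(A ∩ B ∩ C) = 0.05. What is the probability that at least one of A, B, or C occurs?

0.90

P(A ∩ B) = P(A)·P(B|A) = 0.25 × 0.40 = 0.10
By inclusion–exclusion:
P(A ∪ B ∪ C) = 0.25 + 0.50 + 0.50 − 0.10 − 0.10 − 0.20 + 0.05 = 0.90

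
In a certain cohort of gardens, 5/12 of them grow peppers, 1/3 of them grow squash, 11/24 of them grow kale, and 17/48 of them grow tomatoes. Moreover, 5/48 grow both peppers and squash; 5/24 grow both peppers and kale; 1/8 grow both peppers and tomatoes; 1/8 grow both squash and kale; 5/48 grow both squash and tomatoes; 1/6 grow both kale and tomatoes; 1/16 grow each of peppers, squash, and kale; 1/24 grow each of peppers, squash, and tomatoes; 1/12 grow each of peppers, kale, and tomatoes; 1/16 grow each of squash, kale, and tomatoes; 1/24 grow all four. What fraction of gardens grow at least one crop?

P(at least one) = 5/12 + 1/3 + 11/24 + 17/48 − 5/48 − 5/24 − 1/8 − 1/8 − 5/48 − 1/6 + 1/16 + 1/24 + 1/12 + 1/16 − 1/24 = 15/16

15/16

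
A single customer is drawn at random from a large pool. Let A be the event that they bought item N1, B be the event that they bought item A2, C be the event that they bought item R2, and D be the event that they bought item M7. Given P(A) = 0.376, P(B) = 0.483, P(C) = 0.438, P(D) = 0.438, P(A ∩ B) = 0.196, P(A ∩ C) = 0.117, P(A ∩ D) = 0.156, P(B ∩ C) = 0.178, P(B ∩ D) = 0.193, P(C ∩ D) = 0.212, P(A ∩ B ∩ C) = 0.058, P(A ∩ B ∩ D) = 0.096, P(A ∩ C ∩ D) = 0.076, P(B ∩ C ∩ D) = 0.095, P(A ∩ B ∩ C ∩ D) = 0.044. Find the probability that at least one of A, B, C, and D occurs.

0.964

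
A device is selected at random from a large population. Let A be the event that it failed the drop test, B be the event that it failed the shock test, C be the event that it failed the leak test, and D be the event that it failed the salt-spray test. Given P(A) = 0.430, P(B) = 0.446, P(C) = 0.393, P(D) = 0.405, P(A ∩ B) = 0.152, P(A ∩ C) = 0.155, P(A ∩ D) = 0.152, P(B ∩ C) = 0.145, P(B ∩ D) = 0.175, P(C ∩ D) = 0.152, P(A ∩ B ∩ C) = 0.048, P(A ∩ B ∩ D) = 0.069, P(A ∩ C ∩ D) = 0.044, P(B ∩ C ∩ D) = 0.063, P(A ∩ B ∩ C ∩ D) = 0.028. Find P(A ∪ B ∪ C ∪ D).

0.939

P(A ∪ B ∪ C ∪ D) = 0.430 + 0.446 + 0.393 + 0.405 − 0.152 − 0.155 − 0.152 − 0.145 − 0.175 − 0.152 + 0.048 + 0.069 + 0.044 + 0.063 − 0.028 = 0.939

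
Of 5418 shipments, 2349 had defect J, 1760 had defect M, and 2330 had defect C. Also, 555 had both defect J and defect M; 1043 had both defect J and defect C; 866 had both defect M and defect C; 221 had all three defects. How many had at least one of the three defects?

By inclusion–exclusion:
N(≥1) = 2349 + 1760 + 2330 − 555 − 1043 − 866 + 221 = 4196

4196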